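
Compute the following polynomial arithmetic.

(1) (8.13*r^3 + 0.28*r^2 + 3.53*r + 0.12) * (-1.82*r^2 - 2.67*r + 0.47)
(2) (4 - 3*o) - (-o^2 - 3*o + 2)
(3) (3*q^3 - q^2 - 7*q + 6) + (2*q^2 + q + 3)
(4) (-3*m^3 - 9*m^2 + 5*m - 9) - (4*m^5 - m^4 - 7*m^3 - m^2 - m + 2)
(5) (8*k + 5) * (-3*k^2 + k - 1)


(1) = -14.7966*r^5 - 22.2167*r^4 - 3.3511*r^3 - 9.5119*r^2 + 1.3387*r + 0.0564
(2) = o^2 + 2
(3) = 3*q^3 + q^2 - 6*q + 9
(4) = -4*m^5 + m^4 + 4*m^3 - 8*m^2 + 6*m - 11
(5) = -24*k^3 - 7*k^2 - 3*k - 5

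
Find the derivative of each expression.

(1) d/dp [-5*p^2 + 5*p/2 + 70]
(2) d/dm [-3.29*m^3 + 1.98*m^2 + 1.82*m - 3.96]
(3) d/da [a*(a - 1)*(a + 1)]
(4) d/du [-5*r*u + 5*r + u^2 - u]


(1) = 5/2 - 10*p
(2) = -9.87*m^2 + 3.96*m + 1.82
(3) = 3*a^2 - 1
(4) = -5*r + 2*u - 1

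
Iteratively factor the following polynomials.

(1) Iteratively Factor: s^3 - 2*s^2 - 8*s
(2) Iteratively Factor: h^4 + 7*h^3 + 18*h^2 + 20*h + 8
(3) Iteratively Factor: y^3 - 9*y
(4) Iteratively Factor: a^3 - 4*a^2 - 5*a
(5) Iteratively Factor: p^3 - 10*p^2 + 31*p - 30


(1) = (s - 4)*(s^2 + 2*s) = (s - 4)*(s + 2)*(s)
(2) = (h + 2)*(h^3 + 5*h^2 + 8*h + 4) = (h + 2)^2*(h^2 + 3*h + 2) = (h + 1)*(h + 2)^2*(h + 2)
(3) = (y)*(y^2 - 9) = y*(y - 3)*(y + 3)
(4) = (a)*(a^2 - 4*a - 5) = a*(a + 1)*(a - 5)
(5) = (p - 3)*(p^2 - 7*p + 10) = (p - 3)*(p - 2)*(p - 5)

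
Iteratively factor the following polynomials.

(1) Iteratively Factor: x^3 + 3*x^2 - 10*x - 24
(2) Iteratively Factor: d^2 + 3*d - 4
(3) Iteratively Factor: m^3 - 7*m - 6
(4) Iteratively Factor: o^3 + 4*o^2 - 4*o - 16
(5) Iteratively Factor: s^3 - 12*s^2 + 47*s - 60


(1) = (x - 3)*(x^2 + 6*x + 8) = (x - 3)*(x + 2)*(x + 4)
(2) = (d + 4)*(d - 1)
(3) = (m - 3)*(m^2 + 3*m + 2) = (m - 3)*(m + 1)*(m + 2)
(4) = (o + 4)*(o^2 - 4) = (o + 2)*(o + 4)*(o - 2)
(5) = (s - 4)*(s^2 - 8*s + 15) = (s - 5)*(s - 4)*(s - 3)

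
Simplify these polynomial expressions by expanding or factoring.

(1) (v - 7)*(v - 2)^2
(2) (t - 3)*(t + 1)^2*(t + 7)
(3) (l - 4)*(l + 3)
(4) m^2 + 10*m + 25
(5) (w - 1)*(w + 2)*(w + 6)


(1) = v^3 - 11*v^2 + 32*v - 28
(2) = t^4 + 6*t^3 - 12*t^2 - 38*t - 21
(3) = l^2 - l - 12
(4) = (m + 5)^2
(5) = w^3 + 7*w^2 + 4*w - 12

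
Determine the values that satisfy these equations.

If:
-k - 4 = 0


Then:
k = -4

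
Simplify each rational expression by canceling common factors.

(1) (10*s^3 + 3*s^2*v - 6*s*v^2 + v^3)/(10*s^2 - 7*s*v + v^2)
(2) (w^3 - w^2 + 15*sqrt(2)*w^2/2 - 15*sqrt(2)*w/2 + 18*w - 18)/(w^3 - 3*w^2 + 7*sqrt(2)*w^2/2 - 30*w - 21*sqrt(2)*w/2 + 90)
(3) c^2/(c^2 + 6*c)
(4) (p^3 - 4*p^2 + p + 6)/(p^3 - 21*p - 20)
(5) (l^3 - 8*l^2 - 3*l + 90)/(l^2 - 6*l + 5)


(1) = s + v
(2) = (4*w^2 + w*(-4 + 6*sqrt(2)) - 6*sqrt(2))/(4*w^2 + w*(-10*sqrt(2) - 12) + 30*sqrt(2))
(3) = c/(c + 6)
(4) = (p^2 - 5*p + 6)/(p^2 - p - 20)
(5) = (l^2 - 3*l - 18)/(l - 1)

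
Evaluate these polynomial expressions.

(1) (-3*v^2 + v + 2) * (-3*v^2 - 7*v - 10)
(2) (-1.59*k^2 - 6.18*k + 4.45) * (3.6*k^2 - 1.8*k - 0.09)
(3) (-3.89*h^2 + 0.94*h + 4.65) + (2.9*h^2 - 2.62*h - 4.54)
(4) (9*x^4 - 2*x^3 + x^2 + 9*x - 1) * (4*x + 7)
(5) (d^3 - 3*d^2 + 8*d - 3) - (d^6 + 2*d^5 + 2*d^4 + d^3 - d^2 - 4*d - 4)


(1) = 9*v^4 + 18*v^3 + 17*v^2 - 24*v - 20
(2) = -5.724*k^4 - 19.386*k^3 + 27.2871*k^2 - 7.4538*k - 0.4005
(3) = -0.99*h^2 - 1.68*h + 0.11
(4) = 36*x^5 + 55*x^4 - 10*x^3 + 43*x^2 + 59*x - 7
(5) = -d^6 - 2*d^5 - 2*d^4 - 2*d^2 + 12*d + 1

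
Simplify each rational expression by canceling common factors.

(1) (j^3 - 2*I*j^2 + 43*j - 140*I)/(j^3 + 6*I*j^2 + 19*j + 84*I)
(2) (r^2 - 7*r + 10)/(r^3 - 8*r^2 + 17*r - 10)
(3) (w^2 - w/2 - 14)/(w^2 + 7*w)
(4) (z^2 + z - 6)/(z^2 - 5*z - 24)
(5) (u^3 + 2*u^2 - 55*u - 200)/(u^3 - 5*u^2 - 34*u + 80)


(1) = (j - 5*I)/(j + 3*I)
(2) = 1/(r - 1)
(3) = (2*w^2 - w - 28)/(2*w^2 + 14*w)
(4) = (z - 2)/(z - 8)
(5) = (u + 5)/(u - 2)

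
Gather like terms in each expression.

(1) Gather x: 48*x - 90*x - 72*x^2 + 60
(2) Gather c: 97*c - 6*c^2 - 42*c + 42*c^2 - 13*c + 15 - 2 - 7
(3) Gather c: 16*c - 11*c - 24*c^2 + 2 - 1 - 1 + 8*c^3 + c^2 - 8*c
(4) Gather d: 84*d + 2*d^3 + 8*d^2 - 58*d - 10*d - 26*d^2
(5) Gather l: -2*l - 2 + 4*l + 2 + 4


(1) = -72*x^2 - 42*x + 60
(2) = 36*c^2 + 42*c + 6
(3) = 8*c^3 - 23*c^2 - 3*c
(4) = 2*d^3 - 18*d^2 + 16*d
(5) = 2*l + 4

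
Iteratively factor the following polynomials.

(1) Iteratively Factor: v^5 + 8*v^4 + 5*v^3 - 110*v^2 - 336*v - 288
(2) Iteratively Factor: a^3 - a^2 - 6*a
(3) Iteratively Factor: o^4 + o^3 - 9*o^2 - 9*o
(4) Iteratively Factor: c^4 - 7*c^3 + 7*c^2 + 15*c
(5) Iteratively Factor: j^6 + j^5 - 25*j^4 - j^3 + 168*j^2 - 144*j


(1) = (v + 3)*(v^4 + 5*v^3 - 10*v^2 - 80*v - 96) = (v + 2)*(v + 3)*(v^3 + 3*v^2 - 16*v - 48) = (v - 4)*(v + 2)*(v + 3)*(v^2 + 7*v + 12) = (v - 4)*(v + 2)*(v + 3)*(v + 4)*(v + 3)
(2) = (a)*(a^2 - a - 6) = a*(a + 2)*(a - 3)
(3) = (o)*(o^3 + o^2 - 9*o - 9) = o*(o - 3)*(o^2 + 4*o + 3) = o*(o - 3)*(o + 1)*(o + 3)
(4) = (c)*(c^3 - 7*c^2 + 7*c + 15) = c*(c - 3)*(c^2 - 4*c - 5) = c*(c - 5)*(c - 3)*(c + 1)
(5) = (j)*(j^5 + j^4 - 25*j^3 - j^2 + 168*j - 144) = j*(j - 3)*(j^4 + 4*j^3 - 13*j^2 - 40*j + 48) = j*(j - 3)*(j + 4)*(j^3 - 13*j + 12) = j*(j - 3)*(j + 4)^2*(j^2 - 4*j + 3) = j*(j - 3)^2*(j + 4)^2*(j - 1)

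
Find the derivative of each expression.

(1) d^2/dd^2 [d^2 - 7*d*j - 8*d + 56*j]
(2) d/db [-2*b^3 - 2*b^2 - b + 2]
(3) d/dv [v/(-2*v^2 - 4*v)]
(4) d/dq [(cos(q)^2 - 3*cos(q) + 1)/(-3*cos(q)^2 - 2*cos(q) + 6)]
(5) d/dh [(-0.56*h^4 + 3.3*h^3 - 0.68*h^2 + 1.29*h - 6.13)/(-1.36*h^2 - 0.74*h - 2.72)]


(1) = 2
(2) = -6*b^2 - 4*b - 1
(3) = 1/(2*(v + 2)^2)
(4) = (11*cos(q)^2 - 18*cos(q) + 16)*sin(q)/(-3*sin(q)^2 + 2*cos(q) - 3)^2
(5) = (1.5232*h^5 - 3.2448*h^4 + 1.2088*h^3 - 24.6704*h^2 - 12.9744*h - 8.045)/(1.8496*h^4 + 2.0128*h^3 + 7.946*h^2 + 4.0256*h + 7.3984)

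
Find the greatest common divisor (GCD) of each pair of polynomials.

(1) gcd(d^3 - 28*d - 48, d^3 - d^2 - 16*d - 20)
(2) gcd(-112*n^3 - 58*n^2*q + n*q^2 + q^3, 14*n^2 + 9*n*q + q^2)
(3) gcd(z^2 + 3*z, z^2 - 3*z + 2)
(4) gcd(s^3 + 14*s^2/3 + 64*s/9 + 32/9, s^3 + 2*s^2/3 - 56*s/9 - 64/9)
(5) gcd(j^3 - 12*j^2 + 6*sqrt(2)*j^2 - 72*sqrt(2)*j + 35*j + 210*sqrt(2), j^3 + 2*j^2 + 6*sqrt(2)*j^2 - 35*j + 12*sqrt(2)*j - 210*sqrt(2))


(1) = d + 2
(2) = gcd((-8*n + q)*(2*n + q)*(7*n + q), (2*n + q)*(7*n + q)) = 14*n^2 + 9*n*q + q^2
(3) = 1
(4) = s^2 + 10*s/3 + 8/3
(5) = gcd((j - 7)*(j - 5)*(j + 6*sqrt(2)), (j - 5)*(j + 7)*(j + 6*sqrt(2))) = j^2 + j*(-5 + 6*sqrt(2)) - 30*sqrt(2)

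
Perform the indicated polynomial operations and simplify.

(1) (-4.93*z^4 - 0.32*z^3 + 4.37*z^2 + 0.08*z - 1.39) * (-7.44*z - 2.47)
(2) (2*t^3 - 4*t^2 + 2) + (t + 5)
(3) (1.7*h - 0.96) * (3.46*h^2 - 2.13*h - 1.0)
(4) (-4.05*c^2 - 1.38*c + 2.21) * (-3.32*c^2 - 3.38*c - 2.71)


(1) = 36.6792*z^5 + 14.5579*z^4 - 31.7224*z^3 - 11.3891*z^2 + 10.144*z + 3.4333
(2) = 2*t^3 - 4*t^2 + t + 7
(3) = 5.882*h^3 - 6.9426*h^2 + 0.3448*h + 0.96
(4) = 13.446*c^4 + 18.2706*c^3 + 8.3027*c^2 - 3.73*c - 5.9891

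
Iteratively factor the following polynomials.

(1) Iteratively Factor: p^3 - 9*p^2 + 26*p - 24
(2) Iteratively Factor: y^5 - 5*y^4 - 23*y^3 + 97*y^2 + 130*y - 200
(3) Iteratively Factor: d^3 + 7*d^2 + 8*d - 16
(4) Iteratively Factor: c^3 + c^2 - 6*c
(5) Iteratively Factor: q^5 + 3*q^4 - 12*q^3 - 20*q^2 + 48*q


(1) = (p - 3)*(p^2 - 6*p + 8) = (p - 4)*(p - 3)*(p - 2)
(2) = (y - 5)*(y^4 - 23*y^2 - 18*y + 40) = (y - 5)^2*(y^3 + 5*y^2 + 2*y - 8) = (y - 5)^2*(y - 1)*(y^2 + 6*y + 8) = (y - 5)^2*(y - 1)*(y + 4)*(y + 2)
(3) = (d - 1)*(d^2 + 8*d + 16) = (d - 1)*(d + 4)*(d + 4)
(4) = (c - 2)*(c^2 + 3*c) = (c - 2)*(c + 3)*(c)
(5) = (q - 2)*(q^4 + 5*q^3 - 2*q^2 - 24*q) = q*(q - 2)*(q^3 + 5*q^2 - 2*q - 24) = q*(q - 2)^2*(q^2 + 7*q + 12) = q*(q - 2)^2*(q + 3)*(q + 4)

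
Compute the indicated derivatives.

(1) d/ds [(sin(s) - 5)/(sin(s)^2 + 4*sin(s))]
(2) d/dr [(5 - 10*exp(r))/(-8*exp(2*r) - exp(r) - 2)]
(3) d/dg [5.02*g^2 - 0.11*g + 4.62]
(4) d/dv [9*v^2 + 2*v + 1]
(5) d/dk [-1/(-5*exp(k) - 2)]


(1) = (-cos(s) + 10/tan(s) + 20*cos(s)/sin(s)^2)/(sin(s) + 4)^2
(2) = 5*(-(2*exp(r) - 1)*(16*exp(r) + 1) + 16*exp(2*r) + 2*exp(r) + 4)*exp(r)/(8*exp(2*r) + exp(r) + 2)^2
(3) = 10.04*g - 0.11
(4) = 18*v + 2
(5) = -5*exp(k)/(5*exp(k) + 2)^2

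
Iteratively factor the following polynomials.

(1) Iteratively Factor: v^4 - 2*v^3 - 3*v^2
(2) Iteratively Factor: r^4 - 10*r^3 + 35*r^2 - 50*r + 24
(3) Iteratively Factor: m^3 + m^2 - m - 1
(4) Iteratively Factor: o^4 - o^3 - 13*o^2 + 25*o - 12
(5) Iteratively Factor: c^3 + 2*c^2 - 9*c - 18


(1) = (v)*(v^3 - 2*v^2 - 3*v) = v*(v + 1)*(v^2 - 3*v) = v^2*(v + 1)*(v - 3)
(2) = (r - 4)*(r^3 - 6*r^2 + 11*r - 6) = (r - 4)*(r - 3)*(r^2 - 3*r + 2) = (r - 4)*(r - 3)*(r - 1)*(r - 2)
(3) = (m - 1)*(m^2 + 2*m + 1) = (m - 1)*(m + 1)*(m + 1)
(4) = (o + 4)*(o^3 - 5*o^2 + 7*o - 3) = (o - 1)*(o + 4)*(o^2 - 4*o + 3) = (o - 3)*(o - 1)*(o + 4)*(o - 1)
(5) = (c + 2)*(c^2 - 9) = (c - 3)*(c + 2)*(c + 3)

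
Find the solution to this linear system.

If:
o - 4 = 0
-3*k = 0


Then:
k = 0
o = 4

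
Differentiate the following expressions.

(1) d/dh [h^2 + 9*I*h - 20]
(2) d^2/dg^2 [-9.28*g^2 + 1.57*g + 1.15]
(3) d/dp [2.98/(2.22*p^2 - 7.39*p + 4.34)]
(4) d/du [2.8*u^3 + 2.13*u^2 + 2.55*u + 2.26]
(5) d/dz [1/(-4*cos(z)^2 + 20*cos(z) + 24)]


(1) = 2*h + 9*I
(2) = -18.5600000000000
(3) = (22.0222 - 13.2312*p)/(2.22*p^2 - 7.39*p + 4.34)^2
(4) = 8.4*u^2 + 4.26*u + 2.55
(5) = (5 - 2*cos(z))*sin(z)/(4*(sin(z)^2 + 5*cos(z) + 5)^2)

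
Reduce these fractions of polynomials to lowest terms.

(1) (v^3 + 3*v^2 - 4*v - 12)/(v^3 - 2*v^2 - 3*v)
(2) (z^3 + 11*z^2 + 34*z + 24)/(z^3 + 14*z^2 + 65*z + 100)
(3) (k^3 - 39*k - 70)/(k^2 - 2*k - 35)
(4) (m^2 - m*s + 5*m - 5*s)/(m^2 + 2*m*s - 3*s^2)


(1) = (v^3 + 3*v^2 - 4*v - 12)/(v^3 - 2*v^2 - 3*v)
(2) = (z^2 + 7*z + 6)/(z^2 + 10*z + 25)
(3) = k + 2
(4) = (m + 5)/(m + 3*s)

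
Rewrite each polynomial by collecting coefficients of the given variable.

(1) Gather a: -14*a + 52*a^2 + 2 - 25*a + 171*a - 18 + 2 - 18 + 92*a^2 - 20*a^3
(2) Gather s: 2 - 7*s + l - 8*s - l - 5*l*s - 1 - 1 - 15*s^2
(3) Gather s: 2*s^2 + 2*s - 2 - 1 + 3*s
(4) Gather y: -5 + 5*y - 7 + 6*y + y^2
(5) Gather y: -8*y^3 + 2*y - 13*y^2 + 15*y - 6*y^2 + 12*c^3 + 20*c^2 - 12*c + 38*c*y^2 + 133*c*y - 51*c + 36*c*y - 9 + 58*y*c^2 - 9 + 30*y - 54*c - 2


(1) = -20*a^3 + 144*a^2 + 132*a - 32
(2) = -15*s^2 + s*(-5*l - 15)
(3) = 2*s^2 + 5*s - 3
(4) = y^2 + 11*y - 12
(5) = 12*c^3 + 20*c^2 - 117*c - 8*y^3 + y^2*(38*c - 19) + y*(58*c^2 + 169*c + 47) - 20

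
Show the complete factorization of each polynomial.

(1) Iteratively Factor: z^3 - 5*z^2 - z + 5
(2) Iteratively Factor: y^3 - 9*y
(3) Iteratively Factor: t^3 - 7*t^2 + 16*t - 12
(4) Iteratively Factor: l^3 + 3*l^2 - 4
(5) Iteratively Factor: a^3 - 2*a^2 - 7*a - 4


(1) = (z - 1)*(z^2 - 4*z - 5) = (z - 1)*(z + 1)*(z - 5)
(2) = (y + 3)*(y^2 - 3*y) = y*(y + 3)*(y - 3)
(3) = (t - 2)*(t^2 - 5*t + 6) = (t - 3)*(t - 2)*(t - 2)
(4) = (l + 2)*(l^2 + l - 2) = (l + 2)^2*(l - 1)
(5) = (a - 4)*(a^2 + 2*a + 1) = (a - 4)*(a + 1)*(a + 1)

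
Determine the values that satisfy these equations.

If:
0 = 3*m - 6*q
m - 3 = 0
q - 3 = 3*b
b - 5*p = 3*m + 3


Then:
b = -1/2
m = 3
p = -5/2
q = 3/2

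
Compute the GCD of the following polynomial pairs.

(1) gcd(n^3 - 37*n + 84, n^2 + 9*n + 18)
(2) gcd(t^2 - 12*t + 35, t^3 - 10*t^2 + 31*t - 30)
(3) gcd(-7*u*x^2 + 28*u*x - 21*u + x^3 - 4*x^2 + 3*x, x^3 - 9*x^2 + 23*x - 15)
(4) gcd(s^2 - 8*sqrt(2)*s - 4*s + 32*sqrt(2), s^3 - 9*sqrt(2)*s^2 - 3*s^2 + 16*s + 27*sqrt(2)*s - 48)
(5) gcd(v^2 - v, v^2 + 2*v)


(1) = gcd((n - 4)*(n - 3)*(n + 7), (n + 3)*(n + 6)) = 1
(2) = t - 5
(3) = x^2 - 4*x + 3
(4) = s - 8*sqrt(2)
(5) = v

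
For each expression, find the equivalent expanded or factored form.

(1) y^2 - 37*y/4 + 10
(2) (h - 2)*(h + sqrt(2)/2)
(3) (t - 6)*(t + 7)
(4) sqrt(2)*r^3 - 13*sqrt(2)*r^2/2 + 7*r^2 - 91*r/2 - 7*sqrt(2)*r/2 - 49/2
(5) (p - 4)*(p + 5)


(1) = (y - 8)*(y - 5/4)
(2) = h^2 - 2*h + sqrt(2)*h/2 - sqrt(2)
(3) = t^2 + t - 42
(4) = (r - 7)*(r + 7*sqrt(2)/2)*(sqrt(2)*r + sqrt(2)/2)
(5) = p^2 + p - 20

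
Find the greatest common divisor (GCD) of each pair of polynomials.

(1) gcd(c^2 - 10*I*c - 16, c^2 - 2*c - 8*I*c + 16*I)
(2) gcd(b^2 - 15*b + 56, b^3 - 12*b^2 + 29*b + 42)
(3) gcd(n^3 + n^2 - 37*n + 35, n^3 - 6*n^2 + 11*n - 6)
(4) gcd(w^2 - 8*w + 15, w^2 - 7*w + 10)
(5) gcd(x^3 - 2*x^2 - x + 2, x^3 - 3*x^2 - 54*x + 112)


(1) = c - 8*I
(2) = b - 7
(3) = n - 1
(4) = w - 5
(5) = x - 2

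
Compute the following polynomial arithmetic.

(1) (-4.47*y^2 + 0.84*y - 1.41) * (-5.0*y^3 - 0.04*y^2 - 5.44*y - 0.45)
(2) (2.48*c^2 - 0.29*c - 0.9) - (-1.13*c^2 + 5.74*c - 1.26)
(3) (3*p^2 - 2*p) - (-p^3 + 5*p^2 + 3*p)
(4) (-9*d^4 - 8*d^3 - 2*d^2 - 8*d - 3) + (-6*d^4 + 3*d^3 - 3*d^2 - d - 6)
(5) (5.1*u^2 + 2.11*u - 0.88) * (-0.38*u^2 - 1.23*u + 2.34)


(1) = 22.35*y^5 - 4.0212*y^4 + 31.3332*y^3 - 2.5017*y^2 + 7.2924*y + 0.6345
(2) = 3.61*c^2 - 6.03*c + 0.36
(3) = p^3 - 2*p^2 - 5*p
(4) = -15*d^4 - 5*d^3 - 5*d^2 - 9*d - 9
(5) = -1.938*u^4 - 7.0748*u^3 + 9.6731*u^2 + 6.0198*u - 2.0592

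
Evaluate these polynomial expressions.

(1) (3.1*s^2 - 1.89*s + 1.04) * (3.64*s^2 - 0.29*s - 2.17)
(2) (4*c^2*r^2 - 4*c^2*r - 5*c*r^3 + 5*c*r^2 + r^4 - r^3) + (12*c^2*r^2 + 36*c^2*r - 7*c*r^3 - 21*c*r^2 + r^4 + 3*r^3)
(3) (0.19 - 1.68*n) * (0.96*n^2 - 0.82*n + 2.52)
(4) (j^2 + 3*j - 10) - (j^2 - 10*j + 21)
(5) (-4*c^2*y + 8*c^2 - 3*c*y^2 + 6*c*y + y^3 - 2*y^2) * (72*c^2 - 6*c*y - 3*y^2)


(1) = 11.284*s^4 - 7.7786*s^3 - 2.3933*s^2 + 3.7997*s - 2.2568
(2) = 16*c^2*r^2 + 32*c^2*r - 12*c*r^3 - 16*c*r^2 + 2*r^4 + 2*r^3
(3) = -1.6128*n^3 + 1.56*n^2 - 4.3894*n + 0.4788
(4) = 13*j - 31
(5) = -288*c^4*y + 576*c^4 - 192*c^3*y^2 + 384*c^3*y + 102*c^2*y^3 - 204*c^2*y^2 + 3*c*y^4 - 6*c*y^3 - 3*y^5 + 6*y^4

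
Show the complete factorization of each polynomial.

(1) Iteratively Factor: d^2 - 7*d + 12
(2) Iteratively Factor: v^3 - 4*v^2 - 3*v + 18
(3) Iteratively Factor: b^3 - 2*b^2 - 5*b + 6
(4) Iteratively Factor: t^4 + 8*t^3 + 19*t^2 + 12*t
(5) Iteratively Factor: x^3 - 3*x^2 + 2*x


(1) = (d - 4)*(d - 3)
(2) = (v - 3)*(v^2 - v - 6) = (v - 3)^2*(v + 2)
(3) = (b - 3)*(b^2 + b - 2) = (b - 3)*(b + 2)*(b - 1)
(4) = (t)*(t^3 + 8*t^2 + 19*t + 12) = t*(t + 4)*(t^2 + 4*t + 3) = t*(t + 1)*(t + 4)*(t + 3)
(5) = (x)*(x^2 - 3*x + 2) = x*(x - 2)*(x - 1)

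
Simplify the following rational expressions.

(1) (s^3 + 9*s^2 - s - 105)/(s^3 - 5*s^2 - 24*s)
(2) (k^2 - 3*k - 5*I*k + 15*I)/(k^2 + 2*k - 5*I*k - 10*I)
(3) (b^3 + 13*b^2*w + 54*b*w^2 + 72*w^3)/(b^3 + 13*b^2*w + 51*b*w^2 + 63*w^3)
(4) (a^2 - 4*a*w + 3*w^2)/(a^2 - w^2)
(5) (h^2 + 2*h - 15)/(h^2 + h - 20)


(1) = (s^3 + 9*s^2 - s - 105)/(s^3 - 5*s^2 - 24*s)
(2) = (k - 3)/(k + 2)
(3) = (b^2 + 10*b*w + 24*w^2)/(b^2 + 10*b*w + 21*w^2)
(4) = (a - 3*w)/(a + w)
(5) = (h - 3)/(h - 4)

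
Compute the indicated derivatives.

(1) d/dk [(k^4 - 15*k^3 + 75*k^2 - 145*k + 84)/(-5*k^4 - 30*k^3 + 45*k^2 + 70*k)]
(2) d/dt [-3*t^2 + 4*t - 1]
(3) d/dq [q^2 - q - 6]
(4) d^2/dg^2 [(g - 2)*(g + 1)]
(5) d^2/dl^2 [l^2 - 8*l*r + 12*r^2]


(1) = 3*(-7*k^6 + 56*k^5 - 26*k^4 - 608*k^3 + 1289*k^2 - 504*k - 392)/(5*k^2*(k^6 + 12*k^5 + 18*k^4 - 136*k^3 - 87*k^2 + 252*k + 196))
(2) = 4 - 6*t
(3) = 2*q - 1
(4) = 2
(5) = 2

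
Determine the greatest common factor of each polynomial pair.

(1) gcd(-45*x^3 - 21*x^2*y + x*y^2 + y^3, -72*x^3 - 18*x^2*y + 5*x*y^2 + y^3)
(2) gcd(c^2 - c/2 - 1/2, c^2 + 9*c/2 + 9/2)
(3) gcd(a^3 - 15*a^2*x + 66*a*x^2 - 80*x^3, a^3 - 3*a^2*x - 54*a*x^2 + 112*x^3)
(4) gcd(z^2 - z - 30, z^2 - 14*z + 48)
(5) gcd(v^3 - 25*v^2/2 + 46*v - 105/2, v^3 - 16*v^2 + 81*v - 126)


(1) = 3*x + y
(2) = gcd((c - 1)*(c + 1/2), (c + 3/2)*(c + 3)) = 1
(3) = gcd((a - 8*x)*(a - 5*x)*(a - 2*x), (a - 8*x)*(a - 2*x)*(a + 7*x)) = a^2 - 10*a*x + 16*x^2
(4) = z - 6
(5) = v^2 - 10*v + 21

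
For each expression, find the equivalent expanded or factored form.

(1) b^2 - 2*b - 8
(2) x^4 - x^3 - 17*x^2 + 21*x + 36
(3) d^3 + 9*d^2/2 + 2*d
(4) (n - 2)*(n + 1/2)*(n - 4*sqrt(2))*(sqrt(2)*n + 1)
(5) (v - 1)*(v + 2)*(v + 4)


(1) = (b - 4)*(b + 2)
(2) = (x - 3)^2*(x + 1)*(x + 4)
(3) = d*(d + 1/2)*(d + 4)
(4) = sqrt(2)*n^4 - 7*n^3 - 3*sqrt(2)*n^3/2 - 5*sqrt(2)*n^2 + 21*n^2/2 + 7*n + 6*sqrt(2)*n + 4*sqrt(2)
(5) = v^3 + 5*v^2 + 2*v - 8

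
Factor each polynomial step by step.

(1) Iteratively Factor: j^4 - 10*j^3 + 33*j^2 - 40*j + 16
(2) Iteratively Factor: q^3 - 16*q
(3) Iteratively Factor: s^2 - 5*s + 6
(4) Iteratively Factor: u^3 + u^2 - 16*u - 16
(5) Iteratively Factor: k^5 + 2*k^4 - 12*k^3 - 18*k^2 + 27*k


(1) = (j - 1)*(j^3 - 9*j^2 + 24*j - 16) = (j - 4)*(j - 1)*(j^2 - 5*j + 4) = (j - 4)*(j - 1)^2*(j - 4)
(2) = (q - 4)*(q^2 + 4*q) = (q - 4)*(q + 4)*(q)
(3) = (s - 2)*(s - 3)
(4) = (u + 1)*(u^2 - 16) = (u + 1)*(u + 4)*(u - 4)
(5) = (k)*(k^4 + 2*k^3 - 12*k^2 - 18*k + 27) = k*(k - 1)*(k^3 + 3*k^2 - 9*k - 27) = k*(k - 1)*(k + 3)*(k^2 - 9) = k*(k - 1)*(k + 3)^2*(k - 3)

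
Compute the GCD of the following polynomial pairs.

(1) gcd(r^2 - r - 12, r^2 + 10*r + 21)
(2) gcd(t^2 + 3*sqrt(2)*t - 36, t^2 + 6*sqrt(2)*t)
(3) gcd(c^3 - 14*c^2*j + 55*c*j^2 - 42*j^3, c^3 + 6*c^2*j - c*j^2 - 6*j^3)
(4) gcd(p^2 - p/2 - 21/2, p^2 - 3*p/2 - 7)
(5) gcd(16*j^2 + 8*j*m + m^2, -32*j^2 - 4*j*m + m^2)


(1) = r + 3
(2) = gcd((t - 3*sqrt(2))*(t + 6*sqrt(2)), t*(t + 6*sqrt(2))) = t + 6*sqrt(2)
(3) = c - j
(4) = gcd((p - 7/2)*(p + 3), (p - 7/2)*(p + 2)) = p - 7/2
(5) = 4*j + m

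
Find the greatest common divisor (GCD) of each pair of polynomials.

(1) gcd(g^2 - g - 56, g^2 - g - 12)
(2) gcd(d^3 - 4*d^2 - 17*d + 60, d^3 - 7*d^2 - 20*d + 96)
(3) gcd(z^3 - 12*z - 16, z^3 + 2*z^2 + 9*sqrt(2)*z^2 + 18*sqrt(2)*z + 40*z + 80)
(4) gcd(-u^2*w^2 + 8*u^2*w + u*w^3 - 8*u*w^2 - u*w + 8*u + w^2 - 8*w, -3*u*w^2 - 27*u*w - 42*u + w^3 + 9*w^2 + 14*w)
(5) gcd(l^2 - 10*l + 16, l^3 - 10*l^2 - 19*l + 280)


(1) = gcd((g - 8)*(g + 7), (g - 4)*(g + 3)) = 1
(2) = gcd((d - 5)*(d - 3)*(d + 4), (d - 8)*(d - 3)*(d + 4)) = d^2 + d - 12
(3) = gcd((z - 4)*(z + 2)^2, (z + 2)*(z + 4*sqrt(2))*(z + 5*sqrt(2))) = z + 2
(4) = 1
(5) = l - 8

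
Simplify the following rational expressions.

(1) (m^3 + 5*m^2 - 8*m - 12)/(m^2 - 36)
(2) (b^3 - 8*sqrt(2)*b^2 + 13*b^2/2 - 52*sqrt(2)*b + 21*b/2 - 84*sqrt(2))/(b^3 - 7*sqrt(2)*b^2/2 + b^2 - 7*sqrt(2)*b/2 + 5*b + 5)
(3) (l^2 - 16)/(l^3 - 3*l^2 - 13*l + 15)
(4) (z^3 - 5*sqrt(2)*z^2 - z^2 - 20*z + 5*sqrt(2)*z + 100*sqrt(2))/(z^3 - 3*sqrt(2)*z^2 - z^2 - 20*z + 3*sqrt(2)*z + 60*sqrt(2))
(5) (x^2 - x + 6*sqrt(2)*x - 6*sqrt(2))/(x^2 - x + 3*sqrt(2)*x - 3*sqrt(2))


(1) = (m^2 - m - 2)/(m - 6)
(2) = (4*b^3 + b^2*(26 - 32*sqrt(2)) + b*(42 - 208*sqrt(2)) - 336*sqrt(2))/(4*b^3 + b^2*(4 - 14*sqrt(2)) + b*(20 - 14*sqrt(2)) + 20)
(3) = (l^2 - 16)/(l^3 - 3*l^2 - 13*l + 15)
(4) = (z - 5*sqrt(2))/(z - 3*sqrt(2))
(5) = (x + 6*sqrt(2))/(x + 3*sqrt(2))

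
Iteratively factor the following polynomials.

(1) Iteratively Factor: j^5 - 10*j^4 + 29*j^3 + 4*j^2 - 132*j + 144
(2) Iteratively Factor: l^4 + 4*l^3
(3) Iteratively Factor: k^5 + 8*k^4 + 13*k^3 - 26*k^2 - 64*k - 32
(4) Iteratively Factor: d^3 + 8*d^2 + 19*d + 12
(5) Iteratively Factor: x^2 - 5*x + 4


(1) = (j - 3)*(j^4 - 7*j^3 + 8*j^2 + 28*j - 48) = (j - 3)^2*(j^3 - 4*j^2 - 4*j + 16) = (j - 3)^2*(j + 2)*(j^2 - 6*j + 8) = (j - 3)^2*(j - 2)*(j + 2)*(j - 4)
(2) = (l)*(l^3 + 4*l^2) = l^2*(l^2 + 4*l) = l^3*(l + 4)
(3) = (k + 4)*(k^4 + 4*k^3 - 3*k^2 - 14*k - 8) = (k - 2)*(k + 4)*(k^3 + 6*k^2 + 9*k + 4) = (k - 2)*(k + 4)^2*(k^2 + 2*k + 1) = (k - 2)*(k + 1)*(k + 4)^2*(k + 1)
(4) = (d + 4)*(d^2 + 4*d + 3) = (d + 1)*(d + 4)*(d + 3)
(5) = (x - 4)*(x - 1)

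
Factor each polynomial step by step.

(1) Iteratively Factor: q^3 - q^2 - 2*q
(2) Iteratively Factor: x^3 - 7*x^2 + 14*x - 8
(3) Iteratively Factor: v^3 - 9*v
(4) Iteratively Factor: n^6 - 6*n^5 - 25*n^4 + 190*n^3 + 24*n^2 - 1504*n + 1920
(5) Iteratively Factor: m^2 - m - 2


(1) = (q)*(q^2 - q - 2) = q*(q + 1)*(q - 2)
(2) = (x - 4)*(x^2 - 3*x + 2) = (x - 4)*(x - 1)*(x - 2)
(3) = (v - 3)*(v^2 + 3*v) = (v - 3)*(v + 3)*(v)
(4) = (n + 4)*(n^5 - 10*n^4 + 15*n^3 + 130*n^2 - 496*n + 480) = (n - 2)*(n + 4)*(n^4 - 8*n^3 - n^2 + 128*n - 240) = (n - 2)*(n + 4)^2*(n^3 - 12*n^2 + 47*n - 60) = (n - 5)*(n - 2)*(n + 4)^2*(n^2 - 7*n + 12) = (n - 5)*(n - 4)*(n - 2)*(n + 4)^2*(n - 3)
(5) = (m - 2)*(m + 1)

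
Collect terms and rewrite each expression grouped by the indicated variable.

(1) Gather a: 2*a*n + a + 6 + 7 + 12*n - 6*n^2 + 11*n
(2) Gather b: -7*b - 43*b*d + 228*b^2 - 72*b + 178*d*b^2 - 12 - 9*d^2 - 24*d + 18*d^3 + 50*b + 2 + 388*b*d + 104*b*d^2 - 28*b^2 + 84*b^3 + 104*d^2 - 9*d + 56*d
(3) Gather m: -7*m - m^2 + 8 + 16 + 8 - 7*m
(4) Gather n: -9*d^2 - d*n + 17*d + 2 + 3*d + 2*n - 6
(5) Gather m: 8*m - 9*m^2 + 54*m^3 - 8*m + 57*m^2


(1) = a*(2*n + 1) - 6*n^2 + 23*n + 13
(2) = 84*b^3 + b^2*(178*d + 200) + b*(104*d^2 + 345*d - 29) + 18*d^3 + 95*d^2 + 23*d - 10
(3) = -m^2 - 14*m + 32
(4) = -9*d^2 + 20*d + n*(2 - d) - 4
(5) = 54*m^3 + 48*m^2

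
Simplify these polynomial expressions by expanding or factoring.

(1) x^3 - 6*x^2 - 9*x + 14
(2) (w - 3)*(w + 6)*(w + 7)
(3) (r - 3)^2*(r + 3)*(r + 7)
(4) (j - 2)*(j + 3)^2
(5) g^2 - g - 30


(1) = (x - 7)*(x - 1)*(x + 2)
(2) = w^3 + 10*w^2 + 3*w - 126
(3) = r^4 + 4*r^3 - 30*r^2 - 36*r + 189
(4) = j^3 + 4*j^2 - 3*j - 18
(5) = (g - 6)*(g + 5)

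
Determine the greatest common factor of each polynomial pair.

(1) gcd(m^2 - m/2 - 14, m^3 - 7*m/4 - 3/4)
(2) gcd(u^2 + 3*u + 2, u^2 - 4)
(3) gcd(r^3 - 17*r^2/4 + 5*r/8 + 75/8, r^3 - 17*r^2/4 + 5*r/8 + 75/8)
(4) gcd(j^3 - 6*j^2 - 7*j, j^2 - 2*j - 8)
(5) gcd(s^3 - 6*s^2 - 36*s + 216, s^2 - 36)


(1) = gcd((m - 4)*(m + 7/2), (m - 3/2)*(m + 1/2)*(m + 1)) = 1
(2) = u + 2
(3) = r^3 - 17*r^2/4 + 5*r/8 + 75/8
(4) = 1
(5) = s^2 - 36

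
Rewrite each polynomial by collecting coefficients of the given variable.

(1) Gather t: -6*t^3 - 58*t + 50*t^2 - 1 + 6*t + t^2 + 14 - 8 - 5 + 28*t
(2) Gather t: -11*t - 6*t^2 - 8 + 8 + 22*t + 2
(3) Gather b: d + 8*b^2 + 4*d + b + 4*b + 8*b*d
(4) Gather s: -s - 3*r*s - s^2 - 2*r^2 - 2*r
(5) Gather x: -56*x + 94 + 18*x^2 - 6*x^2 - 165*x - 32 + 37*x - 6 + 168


(1) = -6*t^3 + 51*t^2 - 24*t
(2) = -6*t^2 + 11*t + 2
(3) = 8*b^2 + b*(8*d + 5) + 5*d
(4) = -2*r^2 - 2*r - s^2 + s*(-3*r - 1)
(5) = 12*x^2 - 184*x + 224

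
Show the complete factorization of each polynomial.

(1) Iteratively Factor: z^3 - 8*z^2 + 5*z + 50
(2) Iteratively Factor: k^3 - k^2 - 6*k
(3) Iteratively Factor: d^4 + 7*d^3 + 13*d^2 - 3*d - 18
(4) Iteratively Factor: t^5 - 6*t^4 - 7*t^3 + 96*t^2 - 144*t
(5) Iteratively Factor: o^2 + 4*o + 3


(1) = (z - 5)*(z^2 - 3*z - 10) = (z - 5)*(z + 2)*(z - 5)
(2) = (k + 2)*(k^2 - 3*k) = k*(k + 2)*(k - 3)
(3) = (d - 1)*(d^3 + 8*d^2 + 21*d + 18) = (d - 1)*(d + 3)*(d^2 + 5*d + 6) = (d - 1)*(d + 3)^2*(d + 2)
(4) = (t - 3)*(t^4 - 3*t^3 - 16*t^2 + 48*t) = t*(t - 3)*(t^3 - 3*t^2 - 16*t + 48) = t*(t - 4)*(t - 3)*(t^2 + t - 12) = t*(t - 4)*(t - 3)*(t + 4)*(t - 3)
(5) = (o + 1)*(o + 3)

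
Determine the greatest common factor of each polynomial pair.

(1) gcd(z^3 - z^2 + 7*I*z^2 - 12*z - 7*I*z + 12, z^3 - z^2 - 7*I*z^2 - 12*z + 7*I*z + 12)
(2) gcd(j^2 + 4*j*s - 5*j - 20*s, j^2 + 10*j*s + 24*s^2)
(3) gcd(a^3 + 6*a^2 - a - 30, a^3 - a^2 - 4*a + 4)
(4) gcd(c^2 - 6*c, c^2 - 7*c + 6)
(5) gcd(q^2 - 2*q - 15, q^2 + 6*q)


(1) = gcd((z - 1)*(z + 3*I)*(z + 4*I), (z - 1)*(z - 4*I)*(z - 3*I)) = z - 1
(2) = j + 4*s
(3) = a - 2
(4) = gcd(c*(c - 6), (c - 6)*(c - 1)) = c - 6
(5) = 1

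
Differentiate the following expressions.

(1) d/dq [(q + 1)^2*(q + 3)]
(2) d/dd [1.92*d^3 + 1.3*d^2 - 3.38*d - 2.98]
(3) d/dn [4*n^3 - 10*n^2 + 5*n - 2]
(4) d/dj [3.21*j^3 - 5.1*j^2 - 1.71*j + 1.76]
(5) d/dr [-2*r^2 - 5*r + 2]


(1) = (q + 1)*(3*q + 7)
(2) = 5.76*d^2 + 2.6*d - 3.38
(3) = 12*n^2 - 20*n + 5
(4) = 9.63*j^2 - 10.2*j - 1.71
(5) = -4*r - 5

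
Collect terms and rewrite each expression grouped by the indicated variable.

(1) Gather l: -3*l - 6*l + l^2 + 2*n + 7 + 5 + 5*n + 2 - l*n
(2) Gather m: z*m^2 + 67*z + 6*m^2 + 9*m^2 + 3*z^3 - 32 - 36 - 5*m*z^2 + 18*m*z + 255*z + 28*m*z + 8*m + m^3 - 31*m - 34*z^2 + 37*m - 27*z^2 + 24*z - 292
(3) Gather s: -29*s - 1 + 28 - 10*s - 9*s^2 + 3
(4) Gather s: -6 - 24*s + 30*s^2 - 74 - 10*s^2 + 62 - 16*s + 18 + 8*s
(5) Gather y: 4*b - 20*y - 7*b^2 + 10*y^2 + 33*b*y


(1) = l^2 + l*(-n - 9) + 7*n + 14
(2) = m^3 + m^2*(z + 15) + m*(-5*z^2 + 46*z + 14) + 3*z^3 - 61*z^2 + 346*z - 360
(3) = -9*s^2 - 39*s + 30
(4) = 20*s^2 - 32*s
(5) = -7*b^2 + 4*b + 10*y^2 + y*(33*b - 20)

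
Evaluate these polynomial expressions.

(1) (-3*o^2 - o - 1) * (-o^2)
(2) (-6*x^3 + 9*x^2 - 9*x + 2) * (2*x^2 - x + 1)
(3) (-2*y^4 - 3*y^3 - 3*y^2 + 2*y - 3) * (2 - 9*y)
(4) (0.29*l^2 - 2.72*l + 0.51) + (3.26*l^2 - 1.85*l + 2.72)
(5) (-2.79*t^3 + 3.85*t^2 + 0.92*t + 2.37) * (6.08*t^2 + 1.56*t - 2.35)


(1) = 3*o^4 + o^3 + o^2
(2) = -12*x^5 + 24*x^4 - 33*x^3 + 22*x^2 - 11*x + 2
(3) = 18*y^5 + 23*y^4 + 21*y^3 - 24*y^2 + 31*y - 6
(4) = 3.55*l^2 - 4.57*l + 3.23
(5) = -16.9632*t^5 + 19.0556*t^4 + 18.1561*t^3 + 6.7973*t^2 + 1.5352*t - 5.5695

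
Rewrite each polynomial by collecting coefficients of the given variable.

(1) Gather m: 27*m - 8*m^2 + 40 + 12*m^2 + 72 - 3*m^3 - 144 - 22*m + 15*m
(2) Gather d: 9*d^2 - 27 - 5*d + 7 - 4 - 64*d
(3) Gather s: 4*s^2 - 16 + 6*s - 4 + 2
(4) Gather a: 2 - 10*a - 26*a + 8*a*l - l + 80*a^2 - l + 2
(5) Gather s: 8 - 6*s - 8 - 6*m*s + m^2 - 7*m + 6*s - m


(1) = -3*m^3 + 4*m^2 + 20*m - 32
(2) = 9*d^2 - 69*d - 24
(3) = 4*s^2 + 6*s - 18
(4) = 80*a^2 + a*(8*l - 36) - 2*l + 4
(5) = m^2 - 6*m*s - 8*m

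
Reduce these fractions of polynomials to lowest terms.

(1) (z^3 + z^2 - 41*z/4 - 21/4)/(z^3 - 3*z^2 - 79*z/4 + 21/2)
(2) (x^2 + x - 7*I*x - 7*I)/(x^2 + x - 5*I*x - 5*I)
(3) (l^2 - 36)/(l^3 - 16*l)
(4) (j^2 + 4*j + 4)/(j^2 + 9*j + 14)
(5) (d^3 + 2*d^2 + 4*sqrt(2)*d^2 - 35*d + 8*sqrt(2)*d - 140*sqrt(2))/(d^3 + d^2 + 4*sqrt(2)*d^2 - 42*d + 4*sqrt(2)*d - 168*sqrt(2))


(1) = (2*z^2 - 5*z - 3)/(2*z^2 - 13*z + 6)
(2) = (x - 7*I)/(x - 5*I)
(3) = (l^2 - 36)/(l^3 - 16*l)
(4) = (j + 2)/(j + 7)
(5) = (d - 5)/(d - 6)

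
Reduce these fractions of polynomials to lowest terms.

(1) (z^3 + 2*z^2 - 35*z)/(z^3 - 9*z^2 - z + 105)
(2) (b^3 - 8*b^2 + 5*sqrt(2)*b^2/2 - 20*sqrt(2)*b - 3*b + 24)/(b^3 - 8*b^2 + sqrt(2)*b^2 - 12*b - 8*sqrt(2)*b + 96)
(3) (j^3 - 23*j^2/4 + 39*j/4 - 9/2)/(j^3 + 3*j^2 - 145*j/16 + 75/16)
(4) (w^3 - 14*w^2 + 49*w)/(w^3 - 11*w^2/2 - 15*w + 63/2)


(1) = (z^2 + 7*z)/(z^2 - 4*z - 21)
(2) = (2*b - sqrt(2))/(2*b - 4*sqrt(2))
(3) = (4*j^2 - 20*j + 24)/(4*j^2 + 15*j - 25)
(4) = (2*w^2 - 14*w)/(2*w^2 + 3*w - 9)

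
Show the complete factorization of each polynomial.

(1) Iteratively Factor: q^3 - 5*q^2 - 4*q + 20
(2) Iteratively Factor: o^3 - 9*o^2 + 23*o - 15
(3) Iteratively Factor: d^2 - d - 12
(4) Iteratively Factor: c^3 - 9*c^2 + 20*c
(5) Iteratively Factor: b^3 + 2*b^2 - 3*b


(1) = (q - 2)*(q^2 - 3*q - 10) = (q - 5)*(q - 2)*(q + 2)
(2) = (o - 1)*(o^2 - 8*o + 15) = (o - 3)*(o - 1)*(o - 5)
(3) = (d - 4)*(d + 3)
(4) = (c - 5)*(c^2 - 4*c) = (c - 5)*(c - 4)*(c)
(5) = (b - 1)*(b^2 + 3*b) = (b - 1)*(b + 3)*(b)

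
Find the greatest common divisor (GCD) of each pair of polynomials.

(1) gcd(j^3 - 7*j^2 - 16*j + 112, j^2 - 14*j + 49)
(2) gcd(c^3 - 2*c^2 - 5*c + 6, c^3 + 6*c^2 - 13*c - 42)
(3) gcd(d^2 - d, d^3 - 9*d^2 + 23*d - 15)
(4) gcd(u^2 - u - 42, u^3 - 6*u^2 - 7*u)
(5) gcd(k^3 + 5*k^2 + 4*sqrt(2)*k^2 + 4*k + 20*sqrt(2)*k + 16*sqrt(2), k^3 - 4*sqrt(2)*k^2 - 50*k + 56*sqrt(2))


(1) = gcd((j - 7)*(j - 4)*(j + 4), (j - 7)^2) = j - 7
(2) = gcd((c - 3)*(c - 1)*(c + 2), (c - 3)*(c + 2)*(c + 7)) = c^2 - c - 6
(3) = d - 1
(4) = gcd((u - 7)*(u + 6), u*(u - 7)*(u + 1)) = u - 7
(5) = k + 4*sqrt(2)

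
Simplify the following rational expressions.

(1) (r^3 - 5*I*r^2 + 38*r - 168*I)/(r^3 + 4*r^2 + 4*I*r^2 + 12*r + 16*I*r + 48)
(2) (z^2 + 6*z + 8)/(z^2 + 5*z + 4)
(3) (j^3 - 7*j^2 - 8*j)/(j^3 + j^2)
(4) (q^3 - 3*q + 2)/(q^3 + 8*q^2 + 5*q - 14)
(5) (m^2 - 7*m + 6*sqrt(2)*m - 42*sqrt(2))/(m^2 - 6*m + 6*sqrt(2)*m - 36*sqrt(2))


(1) = (r^2 - 11*I*r - 28)/(r^2 + r*(4 - 2*I) - 8*I)
(2) = (z + 2)/(z + 1)
(3) = (j - 8)/j
(4) = (q - 1)/(q + 7)
(5) = (m - 7)/(m - 6)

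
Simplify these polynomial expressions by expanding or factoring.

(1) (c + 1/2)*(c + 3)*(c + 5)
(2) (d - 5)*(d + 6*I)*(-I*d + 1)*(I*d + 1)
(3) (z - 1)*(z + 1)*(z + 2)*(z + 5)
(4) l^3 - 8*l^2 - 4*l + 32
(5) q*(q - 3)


(1) = c^3 + 17*c^2/2 + 19*c + 15/2
(2) = d^4 - 5*d^3 + 6*I*d^3 + d^2 - 30*I*d^2 - 5*d + 6*I*d - 30*I
(3) = z^4 + 7*z^3 + 9*z^2 - 7*z - 10
(4) = (l - 8)*(l - 2)*(l + 2)
(5) = q^2 - 3*q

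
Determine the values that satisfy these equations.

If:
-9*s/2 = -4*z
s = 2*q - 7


Then:
q = 4*z/9 + 7/2
s = 8*z/9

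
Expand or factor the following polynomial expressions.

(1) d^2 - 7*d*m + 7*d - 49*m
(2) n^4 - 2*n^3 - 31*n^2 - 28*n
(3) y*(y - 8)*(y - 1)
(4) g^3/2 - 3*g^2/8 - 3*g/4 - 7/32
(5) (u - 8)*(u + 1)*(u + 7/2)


(1) = (d + 7)*(d - 7*m)
(2) = n*(n - 7)*(n + 1)*(n + 4)
(3) = y^3 - 9*y^2 + 8*y
(4) = (g/2 + 1/4)*(g - 7/4)*(g + 1/2)
(5) = u^3 - 7*u^2/2 - 65*u/2 - 28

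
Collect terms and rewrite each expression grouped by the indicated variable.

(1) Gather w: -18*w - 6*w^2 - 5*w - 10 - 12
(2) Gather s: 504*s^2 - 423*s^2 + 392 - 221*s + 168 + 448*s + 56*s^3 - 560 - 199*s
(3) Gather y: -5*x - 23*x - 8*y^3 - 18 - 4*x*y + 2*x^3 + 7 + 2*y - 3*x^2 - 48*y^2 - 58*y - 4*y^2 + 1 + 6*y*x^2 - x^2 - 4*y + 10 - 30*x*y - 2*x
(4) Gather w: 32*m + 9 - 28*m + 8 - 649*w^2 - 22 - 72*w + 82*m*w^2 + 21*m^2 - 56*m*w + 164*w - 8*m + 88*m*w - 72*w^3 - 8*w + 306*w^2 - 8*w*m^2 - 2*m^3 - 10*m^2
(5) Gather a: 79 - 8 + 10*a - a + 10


(1) = -6*w^2 - 23*w - 22
(2) = 56*s^3 + 81*s^2 + 28*s
(3) = 2*x^3 - 4*x^2 - 30*x - 8*y^3 - 52*y^2 + y*(6*x^2 - 34*x - 60)
(4) = -2*m^3 + 11*m^2 - 4*m - 72*w^3 + w^2*(82*m - 343) + w*(-8*m^2 + 32*m + 84) - 5
(5) = 9*a + 81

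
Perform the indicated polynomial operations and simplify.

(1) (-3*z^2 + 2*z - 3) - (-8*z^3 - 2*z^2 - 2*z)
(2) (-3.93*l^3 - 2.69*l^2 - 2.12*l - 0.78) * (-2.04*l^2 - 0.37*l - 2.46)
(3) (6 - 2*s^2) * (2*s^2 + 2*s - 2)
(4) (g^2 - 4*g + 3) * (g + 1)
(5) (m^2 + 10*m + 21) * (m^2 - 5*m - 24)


(1) = 8*z^3 - z^2 + 4*z - 3
(2) = 8.0172*l^5 + 6.9417*l^4 + 14.9879*l^3 + 8.993*l^2 + 5.5038*l + 1.9188
(3) = -4*s^4 - 4*s^3 + 16*s^2 + 12*s - 12
(4) = g^3 - 3*g^2 - g + 3
(5) = m^4 + 5*m^3 - 53*m^2 - 345*m - 504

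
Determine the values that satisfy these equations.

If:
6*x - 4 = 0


Then:
x = 2/3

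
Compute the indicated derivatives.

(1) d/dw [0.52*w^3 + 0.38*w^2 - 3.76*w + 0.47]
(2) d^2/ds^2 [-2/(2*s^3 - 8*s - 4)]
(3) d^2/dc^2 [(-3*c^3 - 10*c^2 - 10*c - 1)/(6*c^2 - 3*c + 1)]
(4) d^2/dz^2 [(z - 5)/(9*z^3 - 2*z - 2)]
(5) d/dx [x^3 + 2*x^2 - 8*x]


(1) = 1.56*w^2 + 0.76*w - 3.76
(2) = 2*(3*s*(-s^3 + 4*s + 2) + (3*s^2 - 4)^2)/(-s^3 + 4*s + 2)^3
(3) = 2*(-549*c^3 + 99*c^2 + 225*c - 43)/(216*c^6 - 324*c^5 + 270*c^4 - 135*c^3 + 45*c^2 - 9*c + 1)
(4) = 2*(-(z - 5)*(27*z^2 - 2)^2 + (-27*z^2 - 27*z*(z - 5) + 2)*(-9*z^3 + 2*z + 2))/(-9*z^3 + 2*z + 2)^3
(5) = 3*x^2 + 4*x - 8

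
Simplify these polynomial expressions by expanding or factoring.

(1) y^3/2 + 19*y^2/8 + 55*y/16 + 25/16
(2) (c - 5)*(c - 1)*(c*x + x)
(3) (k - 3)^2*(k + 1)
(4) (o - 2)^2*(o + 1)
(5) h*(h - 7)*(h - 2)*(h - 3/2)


(1) = (y/2 + 1/2)*(y + 5/4)*(y + 5/2)
(2) = c^3*x - 5*c^2*x - c*x + 5*x
(3) = k^3 - 5*k^2 + 3*k + 9
(4) = o^3 - 3*o^2 + 4
(5) = h^4 - 21*h^3/2 + 55*h^2/2 - 21*h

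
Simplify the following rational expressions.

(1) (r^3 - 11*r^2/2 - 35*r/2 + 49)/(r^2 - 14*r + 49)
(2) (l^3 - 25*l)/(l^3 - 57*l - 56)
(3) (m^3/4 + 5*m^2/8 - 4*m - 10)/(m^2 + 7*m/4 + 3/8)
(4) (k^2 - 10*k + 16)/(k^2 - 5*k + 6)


(1) = (2*r^2 + 3*r - 14)/(2*r - 14)
(2) = (l^3 - 25*l)/(l^3 - 57*l - 56)
(3) = (2*m^3 + 5*m^2 - 32*m - 80)/(8*m^2 + 14*m + 3)
(4) = (k - 8)/(k - 3)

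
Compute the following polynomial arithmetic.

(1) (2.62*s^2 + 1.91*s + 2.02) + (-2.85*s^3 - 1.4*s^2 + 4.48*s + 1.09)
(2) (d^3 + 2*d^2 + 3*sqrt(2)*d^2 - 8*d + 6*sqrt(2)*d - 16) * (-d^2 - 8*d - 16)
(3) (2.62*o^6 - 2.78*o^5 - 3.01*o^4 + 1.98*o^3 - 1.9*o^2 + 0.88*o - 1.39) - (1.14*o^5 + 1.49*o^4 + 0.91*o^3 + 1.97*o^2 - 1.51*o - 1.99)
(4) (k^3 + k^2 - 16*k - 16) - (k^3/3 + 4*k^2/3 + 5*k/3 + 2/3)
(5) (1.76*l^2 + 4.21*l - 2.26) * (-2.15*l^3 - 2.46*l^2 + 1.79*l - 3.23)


(1) = -2.85*s^3 + 1.22*s^2 + 6.39*s + 3.11
(2) = -d^5 - 10*d^4 - 3*sqrt(2)*d^4 - 30*sqrt(2)*d^3 - 24*d^3 - 96*sqrt(2)*d^2 + 48*d^2 - 96*sqrt(2)*d + 256*d + 256
(3) = 2.62*o^6 - 3.92*o^5 - 4.5*o^4 + 1.07*o^3 - 3.87*o^2 + 2.39*o + 0.6
(4) = 2*k^3/3 - k^2/3 - 53*k/3 - 50/3
(5) = -3.784*l^5 - 13.3811*l^4 - 2.3472*l^3 + 7.4107*l^2 - 17.6437*l + 7.2998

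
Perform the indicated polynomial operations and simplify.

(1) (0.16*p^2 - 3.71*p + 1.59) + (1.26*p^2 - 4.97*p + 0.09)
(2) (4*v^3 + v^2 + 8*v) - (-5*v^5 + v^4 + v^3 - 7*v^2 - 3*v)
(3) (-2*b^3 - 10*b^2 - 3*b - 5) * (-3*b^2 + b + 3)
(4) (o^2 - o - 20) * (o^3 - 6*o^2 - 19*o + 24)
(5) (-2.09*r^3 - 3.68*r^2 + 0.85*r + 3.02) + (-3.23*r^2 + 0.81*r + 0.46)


(1) = 1.42*p^2 - 8.68*p + 1.68
(2) = 5*v^5 - v^4 + 3*v^3 + 8*v^2 + 11*v
(3) = 6*b^5 + 28*b^4 - 7*b^3 - 18*b^2 - 14*b - 15
(4) = o^5 - 7*o^4 - 33*o^3 + 163*o^2 + 356*o - 480
(5) = -2.09*r^3 - 6.91*r^2 + 1.66*r + 3.48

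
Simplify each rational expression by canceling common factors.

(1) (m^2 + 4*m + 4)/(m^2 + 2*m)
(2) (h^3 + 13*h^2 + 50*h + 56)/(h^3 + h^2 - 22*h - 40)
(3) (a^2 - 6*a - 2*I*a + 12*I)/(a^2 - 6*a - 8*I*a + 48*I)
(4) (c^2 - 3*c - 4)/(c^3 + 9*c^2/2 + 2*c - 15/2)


(1) = (m + 2)/m
(2) = (h + 7)/(h - 5)
(3) = (a - 2*I)/(a - 8*I)
(4) = (2*c^2 - 6*c - 8)/(2*c^3 + 9*c^2 + 4*c - 15)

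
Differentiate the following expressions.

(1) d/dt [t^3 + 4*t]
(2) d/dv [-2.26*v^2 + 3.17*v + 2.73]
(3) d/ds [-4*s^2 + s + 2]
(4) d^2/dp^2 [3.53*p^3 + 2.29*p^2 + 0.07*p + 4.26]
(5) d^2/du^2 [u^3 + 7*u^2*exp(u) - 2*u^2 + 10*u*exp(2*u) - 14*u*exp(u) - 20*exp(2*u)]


(1) = 3*t^2 + 4
(2) = 3.17 - 4.52*v
(3) = 1 - 8*s
(4) = 21.18*p + 4.58
(5) = 7*u^2*exp(u) + 40*u*exp(2*u) + 14*u*exp(u) + 6*u - 40*exp(2*u) - 14*exp(u) - 4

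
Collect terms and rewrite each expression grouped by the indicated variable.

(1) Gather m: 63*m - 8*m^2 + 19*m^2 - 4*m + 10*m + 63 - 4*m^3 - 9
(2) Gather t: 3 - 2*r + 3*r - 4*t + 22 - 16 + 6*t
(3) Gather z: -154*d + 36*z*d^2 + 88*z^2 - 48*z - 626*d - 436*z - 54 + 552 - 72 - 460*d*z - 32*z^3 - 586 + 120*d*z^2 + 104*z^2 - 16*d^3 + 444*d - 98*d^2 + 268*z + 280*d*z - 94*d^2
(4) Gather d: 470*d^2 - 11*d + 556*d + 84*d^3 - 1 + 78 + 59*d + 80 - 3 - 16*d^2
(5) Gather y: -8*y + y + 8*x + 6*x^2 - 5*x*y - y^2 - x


(1) = -4*m^3 + 11*m^2 + 69*m + 54
(2) = r + 2*t + 9
(3) = -16*d^3 - 192*d^2 - 336*d - 32*z^3 + z^2*(120*d + 192) + z*(36*d^2 - 180*d - 216) - 160
(4) = 84*d^3 + 454*d^2 + 604*d + 154
(5) = 6*x^2 + 7*x - y^2 + y*(-5*x - 7)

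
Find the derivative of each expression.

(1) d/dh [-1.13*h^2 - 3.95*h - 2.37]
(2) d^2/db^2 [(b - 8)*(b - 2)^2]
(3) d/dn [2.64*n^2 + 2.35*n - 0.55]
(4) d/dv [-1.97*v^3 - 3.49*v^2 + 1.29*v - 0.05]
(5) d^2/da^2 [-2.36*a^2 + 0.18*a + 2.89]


(1) = -2.26*h - 3.95
(2) = 6*b - 24
(3) = 5.28*n + 2.35
(4) = -5.91*v^2 - 6.98*v + 1.29
(5) = -4.72000000000000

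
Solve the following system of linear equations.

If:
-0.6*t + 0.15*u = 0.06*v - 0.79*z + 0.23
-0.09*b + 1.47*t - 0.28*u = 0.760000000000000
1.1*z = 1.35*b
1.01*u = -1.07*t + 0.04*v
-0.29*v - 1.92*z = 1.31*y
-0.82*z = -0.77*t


Then:
b = 0.32
t = 0.42
u = -0.62
v = -4.39
y = 0.39
z = 0.39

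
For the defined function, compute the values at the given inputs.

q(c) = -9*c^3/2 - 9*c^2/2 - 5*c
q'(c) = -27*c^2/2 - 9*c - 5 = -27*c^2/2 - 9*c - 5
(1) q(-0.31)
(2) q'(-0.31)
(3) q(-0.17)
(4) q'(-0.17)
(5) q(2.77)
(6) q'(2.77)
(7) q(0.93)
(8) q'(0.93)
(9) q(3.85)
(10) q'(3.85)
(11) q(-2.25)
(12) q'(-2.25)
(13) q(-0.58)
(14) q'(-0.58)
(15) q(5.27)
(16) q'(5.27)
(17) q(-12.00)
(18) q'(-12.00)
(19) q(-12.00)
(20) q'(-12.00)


(1) = 1.25
(2) = -3.51
(3) = 0.74
(4) = -3.86
(5) = -144.02
(6) = -133.51
(7) = -12.16
(8) = -25.05
(9) = -342.75
(10) = -239.75
(11) = 39.73
(12) = -53.09
(13) = 2.26
(14) = -4.32
(15) = -809.96
(16) = -427.36
(17) = 7188.00
(18) = -1841.00
(19) = 7188.00
(20) = -1841.00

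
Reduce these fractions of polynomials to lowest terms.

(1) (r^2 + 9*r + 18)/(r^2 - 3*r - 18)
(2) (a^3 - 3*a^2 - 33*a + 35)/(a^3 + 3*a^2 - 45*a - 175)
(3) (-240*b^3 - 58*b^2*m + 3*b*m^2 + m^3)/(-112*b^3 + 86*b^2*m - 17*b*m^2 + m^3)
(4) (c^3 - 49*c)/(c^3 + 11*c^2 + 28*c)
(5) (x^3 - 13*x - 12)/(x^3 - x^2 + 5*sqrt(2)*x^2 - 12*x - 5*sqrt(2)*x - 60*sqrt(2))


(1) = (r + 6)/(r - 6)
(2) = (a - 1)/(a + 5)
(3) = (30*b^2 + 11*b*m + m^2)/(14*b^2 - 9*b*m + m^2)
(4) = (c - 7)/(c + 4)
(5) = (x + 1)/(x + 5*sqrt(2))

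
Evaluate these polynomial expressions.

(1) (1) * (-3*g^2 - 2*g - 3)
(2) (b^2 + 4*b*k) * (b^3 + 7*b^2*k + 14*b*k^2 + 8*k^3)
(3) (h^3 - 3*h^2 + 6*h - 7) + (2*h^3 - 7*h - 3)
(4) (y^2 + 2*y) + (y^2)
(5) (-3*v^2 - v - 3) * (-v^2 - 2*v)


(1) = -3*g^2 - 2*g - 3
(2) = b^5 + 11*b^4*k + 42*b^3*k^2 + 64*b^2*k^3 + 32*b*k^4
(3) = 3*h^3 - 3*h^2 - h - 10
(4) = 2*y^2 + 2*y
(5) = 3*v^4 + 7*v^3 + 5*v^2 + 6*v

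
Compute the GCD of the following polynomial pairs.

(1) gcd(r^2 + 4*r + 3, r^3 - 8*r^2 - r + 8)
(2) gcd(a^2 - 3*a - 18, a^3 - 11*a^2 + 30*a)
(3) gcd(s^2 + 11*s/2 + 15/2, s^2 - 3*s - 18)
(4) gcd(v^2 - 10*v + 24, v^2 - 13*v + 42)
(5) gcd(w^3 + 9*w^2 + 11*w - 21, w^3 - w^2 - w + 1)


(1) = gcd((r + 1)*(r + 3), (r - 8)*(r - 1)*(r + 1)) = r + 1
(2) = a - 6
(3) = gcd((s + 5/2)*(s + 3), (s - 6)*(s + 3)) = s + 3
(4) = v - 6
(5) = w - 1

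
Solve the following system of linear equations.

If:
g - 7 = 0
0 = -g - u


Then:
g = 7
u = -7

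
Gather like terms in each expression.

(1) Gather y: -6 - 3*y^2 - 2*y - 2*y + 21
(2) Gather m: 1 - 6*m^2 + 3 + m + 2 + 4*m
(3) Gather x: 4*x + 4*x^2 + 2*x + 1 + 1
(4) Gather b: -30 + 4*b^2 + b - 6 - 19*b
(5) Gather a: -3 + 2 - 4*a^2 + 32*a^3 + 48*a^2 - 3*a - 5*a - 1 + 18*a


(1) = -3*y^2 - 4*y + 15
(2) = -6*m^2 + 5*m + 6
(3) = 4*x^2 + 6*x + 2
(4) = 4*b^2 - 18*b - 36
(5) = 32*a^3 + 44*a^2 + 10*a - 2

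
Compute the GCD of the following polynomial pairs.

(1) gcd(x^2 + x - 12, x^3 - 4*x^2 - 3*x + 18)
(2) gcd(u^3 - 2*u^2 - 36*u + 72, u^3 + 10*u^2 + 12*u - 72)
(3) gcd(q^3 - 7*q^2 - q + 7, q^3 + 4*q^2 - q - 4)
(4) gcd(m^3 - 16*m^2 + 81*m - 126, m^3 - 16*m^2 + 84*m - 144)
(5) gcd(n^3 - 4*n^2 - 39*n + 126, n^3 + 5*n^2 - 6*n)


(1) = gcd((x - 3)*(x + 4), (x - 3)^2*(x + 2)) = x - 3
(2) = u^2 + 4*u - 12
(3) = q^2 - 1
(4) = gcd((m - 7)*(m - 6)*(m - 3), (m - 6)^2*(m - 4)) = m - 6
(5) = n + 6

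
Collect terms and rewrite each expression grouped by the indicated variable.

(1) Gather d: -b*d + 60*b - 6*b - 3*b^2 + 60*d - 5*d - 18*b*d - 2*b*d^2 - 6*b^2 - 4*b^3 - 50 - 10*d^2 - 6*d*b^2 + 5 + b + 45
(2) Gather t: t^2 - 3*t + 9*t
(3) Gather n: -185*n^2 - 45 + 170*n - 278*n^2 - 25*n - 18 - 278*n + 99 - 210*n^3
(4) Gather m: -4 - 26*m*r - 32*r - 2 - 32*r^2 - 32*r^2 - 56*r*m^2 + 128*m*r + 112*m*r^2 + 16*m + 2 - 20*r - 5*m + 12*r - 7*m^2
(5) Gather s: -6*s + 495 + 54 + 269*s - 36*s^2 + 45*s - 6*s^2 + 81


(1) = -4*b^3 - 9*b^2 + 55*b + d^2*(-2*b - 10) + d*(-6*b^2 - 19*b + 55)
(2) = t^2 + 6*t
(3) = -210*n^3 - 463*n^2 - 133*n + 36
(4) = m^2*(-56*r - 7) + m*(112*r^2 + 102*r + 11) - 64*r^2 - 40*r - 4
(5) = -42*s^2 + 308*s + 630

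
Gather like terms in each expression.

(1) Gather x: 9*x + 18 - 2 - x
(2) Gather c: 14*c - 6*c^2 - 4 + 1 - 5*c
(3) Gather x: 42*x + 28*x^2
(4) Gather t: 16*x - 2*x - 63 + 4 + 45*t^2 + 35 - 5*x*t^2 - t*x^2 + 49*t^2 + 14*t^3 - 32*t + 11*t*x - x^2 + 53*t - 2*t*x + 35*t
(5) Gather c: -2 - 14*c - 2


(1) = 8*x + 16
(2) = -6*c^2 + 9*c - 3
(3) = 28*x^2 + 42*x
(4) = 14*t^3 + t^2*(94 - 5*x) + t*(-x^2 + 9*x + 56) - x^2 + 14*x - 24
(5) = -14*c - 4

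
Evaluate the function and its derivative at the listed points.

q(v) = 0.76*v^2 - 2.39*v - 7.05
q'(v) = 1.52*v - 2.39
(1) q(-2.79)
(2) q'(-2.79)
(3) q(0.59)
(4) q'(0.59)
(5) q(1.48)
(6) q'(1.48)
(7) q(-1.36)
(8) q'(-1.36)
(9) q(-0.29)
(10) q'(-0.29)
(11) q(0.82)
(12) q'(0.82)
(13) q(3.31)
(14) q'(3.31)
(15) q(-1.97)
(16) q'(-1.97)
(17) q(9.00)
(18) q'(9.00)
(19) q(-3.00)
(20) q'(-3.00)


(1) = 5.53
(2) = -6.63
(3) = -8.20
(4) = -1.49
(5) = -8.92
(6) = -0.14
(7) = -2.39
(8) = -4.46
(9) = -6.29
(10) = -2.83
(11) = -8.50
(12) = -1.14
(13) = -6.63
(14) = 2.64
(15) = 0.61
(16) = -5.38
(17) = 33.00
(18) = 11.29
(19) = 6.96
(20) = -6.95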